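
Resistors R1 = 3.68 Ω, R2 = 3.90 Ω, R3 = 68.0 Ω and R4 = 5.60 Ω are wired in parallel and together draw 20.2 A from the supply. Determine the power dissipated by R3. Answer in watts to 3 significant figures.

11.5 W

We need the common branch voltage; get it from I_total × R_eq, then P = V²/R for the branch.
1/R_eq = 1/3.68 + 1/3.90 + 1/68.0 + 1/5.60 ⇒ R_eq = 1.386 Ω
V = I_total × R_eq = 20.20 × 1.386 = 28.00 V
P_R3 = V² / R3 = (28.00)² / 68.0 = 11.53 W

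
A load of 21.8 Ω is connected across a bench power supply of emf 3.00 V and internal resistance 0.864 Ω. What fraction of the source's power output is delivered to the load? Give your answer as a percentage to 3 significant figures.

96.2 %

The source delivers εI, of which I²R reaches the load and I²r is lost; since I is common, η = R/(R+r).
η = R / (R + r) = 21.8 / (21.8 + 0.864) = 0.9619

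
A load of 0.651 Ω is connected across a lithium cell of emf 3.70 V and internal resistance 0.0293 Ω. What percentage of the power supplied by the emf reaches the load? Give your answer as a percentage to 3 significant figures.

95.7 %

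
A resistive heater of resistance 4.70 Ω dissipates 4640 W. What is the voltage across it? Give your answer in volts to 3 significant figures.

148 V

Rearranging the power relation for the two known quantities gives V = √(P R).
V = √(4640 × 4.70) = 147.7 V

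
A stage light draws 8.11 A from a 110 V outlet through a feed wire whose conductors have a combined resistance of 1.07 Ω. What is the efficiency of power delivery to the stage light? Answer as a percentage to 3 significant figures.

92.1 %

The feed wire carries the full 8.11 A.
P_line = I² R_line = (8.110)² × 1.07 = 70.38 W
P_source = V I = 110 × 8.110 = 892.1 W; P_load = 821.7 W
η = P_load / P_source = 821.7 / 892.1 = 0.9211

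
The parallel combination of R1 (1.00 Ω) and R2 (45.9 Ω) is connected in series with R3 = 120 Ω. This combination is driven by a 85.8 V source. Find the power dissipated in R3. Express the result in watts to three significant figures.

60.4 W

Reduce the parallel combination to a single R_p; the circuit then becomes R_p in series with the remaining resistor.
R_p = (1.00×45.9)/(1.00+45.9) = 0.9787 Ω
R_total = R_p + 120 = 0.9787 + 120 = 121.0 Ω
I = V / R_total = 85.8 / 121.0 = 0.7092 A
All the supply current flows through R3; use P = I²R3.
P_R3 = (0.7092)² × 120 = 60.36 W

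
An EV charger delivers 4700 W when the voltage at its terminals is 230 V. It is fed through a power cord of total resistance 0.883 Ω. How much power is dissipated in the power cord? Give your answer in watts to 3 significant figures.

369 W

Line loss is just I²R for the cable — we know both I and R_line directly.
I = P / V = 4700 / 230 = 20.43 A through the power cord.
P_line = I² R_line = (20.43)² × 0.883 = 368.7 W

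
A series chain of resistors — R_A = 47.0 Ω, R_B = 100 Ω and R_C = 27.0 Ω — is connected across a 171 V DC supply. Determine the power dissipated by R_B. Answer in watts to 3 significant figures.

96.6 W

Every series element carries the same I. Get I from the total resistance, then P = I² × R_B.
R_total = 47.0 + 100 + 27.0 = 174.0 Ω
I = V / R_total = 171 / 174.0 = 0.9828 A
P_R_B = I² × R_B = (0.9828)² × 100 = 96.58 W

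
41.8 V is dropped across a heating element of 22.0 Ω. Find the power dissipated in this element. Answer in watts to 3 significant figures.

V and R are stated; P = V²/R avoids computing the current.
P = (41.8 V)² / 22.0 Ω = 79.42 W

79.4 W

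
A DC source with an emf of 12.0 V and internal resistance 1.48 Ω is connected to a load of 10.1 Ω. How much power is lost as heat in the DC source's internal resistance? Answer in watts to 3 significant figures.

1.59 W

The internal resistance carries the same current as the load; P_int = I²r.
I = ε / (r + R) = 12.0 / (1.48 + 10.1) = 1.036 A
P_int = I² r = (1.036)² × 1.48 = 1.589 W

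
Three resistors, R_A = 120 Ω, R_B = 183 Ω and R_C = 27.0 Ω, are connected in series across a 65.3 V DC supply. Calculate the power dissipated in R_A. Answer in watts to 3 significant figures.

4.70 W

Series elements share the same current, so find I first, then use P = I²R.
R_total = 120 + 183 + 27.0 = 330.0 Ω
I = V / R_total = 65.3 / 330.0 = 0.1979 A
P_R_A = I² × R_A = (0.1979)² × 120 = 4.699 W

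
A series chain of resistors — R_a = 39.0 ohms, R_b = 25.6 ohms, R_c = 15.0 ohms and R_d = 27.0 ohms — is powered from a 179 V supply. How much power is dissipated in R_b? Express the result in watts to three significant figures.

Since the resistors are in series they all carry the loop current I = V/R_total; the power in any one is I²R.
R_total = 39.0 + 25.6 + 15.0 + 27.0 = 106.6 Ω
I = V / R_total = 179 / 106.6 = 1.679 A
P_R_b = I² × R_b = (1.679)² × 25.6 = 72.18 W

72.2 W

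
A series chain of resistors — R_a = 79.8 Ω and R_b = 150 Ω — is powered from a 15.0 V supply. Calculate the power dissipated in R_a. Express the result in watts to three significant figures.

The current is common to all series resistors; compute it, then apply P = I²R for the target.
R_total = 79.8 + 150 = 229.8 Ω
I = V / R_total = 15.0 / 229.8 = 0.06527 A
P_R_a = I² × R_a = (0.06527)² × 79.8 = 0.3400 W

0.340 W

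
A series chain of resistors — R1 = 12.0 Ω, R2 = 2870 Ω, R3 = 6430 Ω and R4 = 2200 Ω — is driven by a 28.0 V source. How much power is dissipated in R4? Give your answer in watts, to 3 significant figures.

Since the resistors are in series they all carry the loop current I = V/R_total; the power in any one is I²R.
R_total = 12.0 + 2870 + 6430 + 2200 = 11510 Ω
I = V / R_total = 28.0 / 11510 = 0.002432 A
P_R4 = I² × R4 = (0.002432)² × 2200 = 0.01301 W

0.0130 W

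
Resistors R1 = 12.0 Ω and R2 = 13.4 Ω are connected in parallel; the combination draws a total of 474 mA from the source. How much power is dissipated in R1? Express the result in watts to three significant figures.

Parallel branches share V, not I — compute V via R_eq, then use V²/R for the target branch.
1/R_eq = 1/12.0 + 1/13.4 ⇒ R_eq = 6.331 Ω
V = I_total × R_eq = 0.4740 × 6.331 = 3.001 V
P_R1 = V² / R1 = (3.001)² / 12.0 = 0.7504 W

0.750 W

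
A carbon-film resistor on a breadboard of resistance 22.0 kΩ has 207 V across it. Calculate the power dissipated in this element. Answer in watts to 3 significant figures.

1.95 W

We know the drop across the element and its resistance — P = V²/R, one step.
P = (207 V)² / 22000 Ω = 1.948 W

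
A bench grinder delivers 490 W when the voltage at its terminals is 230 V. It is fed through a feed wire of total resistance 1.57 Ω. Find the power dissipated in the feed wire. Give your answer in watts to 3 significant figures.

The feed wire is a series resistance carrying the load current; its dissipation is I²R_line.
I = P / V = 490 / 230 = 2.130 A through the feed wire.
P_line = I² R_line = (2.130)² × 1.57 = 7.126 W

7.13 W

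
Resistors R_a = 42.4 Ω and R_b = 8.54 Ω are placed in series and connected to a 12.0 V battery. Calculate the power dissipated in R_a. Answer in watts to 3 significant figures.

2.35 W

In a series string the same current flows through every resistor — find that current, then P = I²R for the one we want.
R_total = 42.4 + 8.54 = 50.94 Ω
I = V / R_total = 12.0 / 50.94 = 0.2356 A
P_R_a = I² × R_a = (0.2356)² × 42.4 = 2.353 W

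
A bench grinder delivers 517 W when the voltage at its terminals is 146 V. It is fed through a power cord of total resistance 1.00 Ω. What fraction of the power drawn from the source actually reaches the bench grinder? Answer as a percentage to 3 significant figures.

97.6 %

I = P / V = 517 / 146 = 3.541 A through the power cord.
P_line = I² R_line = (3.541)² × 1.00 = 12.54 W
P_source = P_load + P_line = 517.0 + 12.54 = 529.5 W
η = P_load / P_source = 517.0 / 529.5 = 0.9763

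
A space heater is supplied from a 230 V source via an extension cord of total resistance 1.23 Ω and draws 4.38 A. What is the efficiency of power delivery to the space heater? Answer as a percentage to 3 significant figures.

The extension cord carries the full 4.38 A.
P_line = I² R_line = (4.380)² × 1.23 = 23.60 W
P_source = V I = 230 × 4.380 = 1007 W; P_load = 983.8 W
η = P_load / P_source = 983.8 / 1007 = 0.9766

97.7 %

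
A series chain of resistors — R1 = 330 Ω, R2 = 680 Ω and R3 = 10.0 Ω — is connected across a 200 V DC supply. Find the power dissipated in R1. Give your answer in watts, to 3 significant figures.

In a series string the same current flows through every resistor — find that current, then P = I²R for the one we want.
R_total = 330 + 680 + 10.0 = 1020 Ω
I = V / R_total = 200 / 1020 = 0.1961 A
P_R1 = I² × R1 = (0.1961)² × 330 = 12.69 W

12.7 W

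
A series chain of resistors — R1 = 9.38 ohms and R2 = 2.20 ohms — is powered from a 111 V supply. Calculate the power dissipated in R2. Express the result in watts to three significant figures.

202 W

Since the resistors are in series they all carry the loop current I = V/R_total; the power in any one is I²R.
R_total = 9.38 + 2.20 = 11.58 Ω
I = V / R_total = 111 / 11.58 = 9.585 A
P_R2 = I² × R2 = (9.585)² × 2.20 = 202.1 W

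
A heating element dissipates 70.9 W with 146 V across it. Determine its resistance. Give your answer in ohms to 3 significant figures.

Rearranging the power relation for the two known quantities gives R = V² / P.
R = (146)² / 70.9 = 300.6 Ω

301 Ω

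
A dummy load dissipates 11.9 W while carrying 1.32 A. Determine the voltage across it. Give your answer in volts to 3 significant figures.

9.02 V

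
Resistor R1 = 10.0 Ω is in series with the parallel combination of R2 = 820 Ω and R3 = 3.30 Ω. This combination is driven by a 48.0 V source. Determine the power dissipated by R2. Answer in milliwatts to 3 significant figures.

Replace R2 and R3 with their parallel equivalent so the circuit becomes R1 in series with R_p.
R_p = (820×3.30)/(820+3.30) = 3.287 Ω
R_total = 10.0 + 3.287 = 13.29 Ω
I = V / R_total = 48.0 / 13.29 = 3.613 A
Voltage across the parallel pair: V_p = I × R_p = 3.613 × 3.287 = 11.87 V
R2 sees V_p directly, so P = V_p² / R2.
P_R2 = (11.87)² / 820 = 0.1719 W

172 mW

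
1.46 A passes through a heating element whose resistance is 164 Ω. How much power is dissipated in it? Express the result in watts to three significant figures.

350 W

With I and R stated, P = I²R applies in one step.
P = (1.460 A)² × 164 Ω = 349.6 W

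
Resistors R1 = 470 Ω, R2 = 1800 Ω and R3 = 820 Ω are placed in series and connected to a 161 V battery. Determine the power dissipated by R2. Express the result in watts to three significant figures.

4.89 W

In a series string the same current flows through every resistor — find that current, then P = I²R for the one we want.
R_total = 470 + 1800 + 820 = 3090 Ω
I = V / R_total = 161 / 3090 = 0.05210 A
P_R2 = I² × R2 = (0.05210)² × 1800 = 4.887 W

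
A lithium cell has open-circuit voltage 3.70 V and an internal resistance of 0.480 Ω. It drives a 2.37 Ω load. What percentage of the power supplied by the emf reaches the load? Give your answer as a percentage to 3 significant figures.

83.2 %

η = P_load/(P_load+P_int) = I²R/(I²R+I²r) = R/(R+r) — the I² cancels for series elements.
η = R / (R + r) = 2.37 / (2.37 + 0.480) = 0.8316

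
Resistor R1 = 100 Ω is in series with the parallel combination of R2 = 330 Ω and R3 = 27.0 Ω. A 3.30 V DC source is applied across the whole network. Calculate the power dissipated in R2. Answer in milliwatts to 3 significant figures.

Collapse R2‖R3 to a single equivalent, reducing the network to two series elements.
R_p = (330×27.0)/(330+27.0) = 24.96 Ω
R_total = 100 + 24.96 = 125.0 Ω
I = V / R_total = 3.30 / 125.0 = 0.02641 A
Voltage across the parallel pair: V_p = I × R_p = 0.02641 × 24.96 = 0.6591 V
R2 is across V_p, so use P = V²/R for that branch.
P_R2 = (0.6591)² / 330 = 0.001316 W

1.32 mW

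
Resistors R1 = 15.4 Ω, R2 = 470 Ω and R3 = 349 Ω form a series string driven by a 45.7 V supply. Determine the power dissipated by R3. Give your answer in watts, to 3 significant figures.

Since the resistors are in series they all carry the loop current I = V/R_total; the power in any one is I²R.
R_total = 15.4 + 470 + 349 = 834.4 Ω
I = V / R_total = 45.7 / 834.4 = 0.05477 A
P_R3 = I² × R3 = (0.05477)² × 349 = 1.047 W

1.05 W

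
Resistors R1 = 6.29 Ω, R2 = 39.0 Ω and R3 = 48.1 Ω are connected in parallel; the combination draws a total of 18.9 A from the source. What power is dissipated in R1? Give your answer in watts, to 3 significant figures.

We need the common branch voltage; get it from I_total × R_eq, then P = V²/R for the branch.
1/R_eq = 1/6.29 + 1/39.0 + 1/48.1 ⇒ R_eq = 4.868 Ω
V = I_total × R_eq = 18.90 × 4.868 = 92.01 V
P_R1 = V² / R1 = (92.01)² / 6.29 = 1346 W

1350 W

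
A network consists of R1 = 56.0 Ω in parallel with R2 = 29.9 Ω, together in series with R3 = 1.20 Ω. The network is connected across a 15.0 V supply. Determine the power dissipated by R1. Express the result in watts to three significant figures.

Combine R1 and R2 into their parallel equivalent first, reducing the network to two series resistors.
R_p = (56.0×29.9)/(56.0+29.9) = 19.49 Ω
R_total = R_p + 1.20 = 19.49 + 1.20 = 20.69 Ω
I = V / R_total = 15.0 / 20.69 = 0.7249 A
Voltage across the parallel pair: V_p = I × R_p = 0.7249 × 19.49 = 14.13 V
R1 sits across V_p; its power is V_p²/R.
P_R1 = (14.13)² / 56.0 = 3.565 W

3.57 W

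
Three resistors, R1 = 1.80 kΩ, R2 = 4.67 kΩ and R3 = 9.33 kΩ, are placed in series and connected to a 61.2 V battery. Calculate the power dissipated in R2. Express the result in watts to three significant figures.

Every series element carries the same I. Get I from the total resistance, then P = I² × R2.
R_total = (1.80 + 4.67 + 9.33) kΩ = 15800 Ω
I = V / R_total = 61.2 / 15800 = 0.003873 A
P_R2 = I² × R2 = (0.003873)² × 4670 = 0.07007 W

0.0701 W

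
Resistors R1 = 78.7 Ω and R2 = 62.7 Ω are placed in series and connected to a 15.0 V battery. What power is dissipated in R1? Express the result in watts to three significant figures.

0.886 W

Every series element carries the same I. Get I from the total resistance, then P = I² × R1.
R_total = 78.7 + 62.7 = 141.4 Ω
I = V / R_total = 15.0 / 141.4 = 0.1061 A
P_R1 = I² × R1 = (0.1061)² × 78.7 = 0.8856 W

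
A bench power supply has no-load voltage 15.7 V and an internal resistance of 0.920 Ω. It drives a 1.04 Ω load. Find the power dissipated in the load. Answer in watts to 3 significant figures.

66.7 W

With r and R in series, I = ε/(r+R); the load dissipates I²R.
I = ε / (r + R) = 15.7 / (0.920 + 1.04) = 8.010 A
P_load = I² R = (8.010)² × 1.04 = 66.73 W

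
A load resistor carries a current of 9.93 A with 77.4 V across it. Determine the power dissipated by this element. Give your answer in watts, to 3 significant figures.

With V and I both given, power follows immediately from P = V I.
P = 77.4 V × 9.930 A = 768.6 W

769 W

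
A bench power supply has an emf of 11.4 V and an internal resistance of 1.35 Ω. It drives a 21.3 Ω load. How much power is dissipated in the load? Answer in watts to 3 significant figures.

The internal resistance and the load are in series, so the same I flows through both; get I from ε/(r+R), then I²R for the load.
I = ε / (r + R) = 11.4 / (1.35 + 21.3) = 0.5033 A
P_load = I² R = (0.5033)² × 21.3 = 5.396 W

5.40 W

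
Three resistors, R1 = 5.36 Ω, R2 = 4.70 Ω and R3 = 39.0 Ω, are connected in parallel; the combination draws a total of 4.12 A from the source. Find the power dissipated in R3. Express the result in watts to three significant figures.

Parallel branches share V, not I — compute V via R_eq, then use V²/R for the target branch.
1/R_eq = 1/5.36 + 1/4.70 + 1/39.0 ⇒ R_eq = 2.353 Ω
V = I_total × R_eq = 4.120 × 2.353 = 9.695 V
P_R3 = V² / R3 = (9.695)² / 39.0 = 2.410 W

2.41 W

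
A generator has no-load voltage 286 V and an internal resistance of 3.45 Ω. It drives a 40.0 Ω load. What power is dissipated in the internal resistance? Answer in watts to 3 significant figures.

149 W

r is in series with the load, so it carries the full circuit current — the loss in it is I²r.
I = ε / (r + R) = 286 / (3.45 + 40.0) = 6.582 A
P_int = I² r = (6.582)² × 3.45 = 149.5 W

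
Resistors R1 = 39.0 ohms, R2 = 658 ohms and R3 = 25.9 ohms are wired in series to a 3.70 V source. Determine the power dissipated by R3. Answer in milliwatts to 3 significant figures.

0.678 mW

Every series element carries the same I. Get I from the total resistance, then P = I² × R3.
R_total = 39.0 + 658 + 25.9 = 722.9 Ω
I = V / R_total = 3.70 / 722.9 = 0.005118 A
P_R3 = I² × R3 = (0.005118)² × 25.9 = 0.0006785 W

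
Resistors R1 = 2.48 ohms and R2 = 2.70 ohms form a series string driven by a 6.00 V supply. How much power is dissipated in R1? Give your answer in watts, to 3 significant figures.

Since the resistors are in series they all carry the loop current I = V/R_total; the power in any one is I²R.
R_total = 2.48 + 2.70 = 5.180 Ω
I = V / R_total = 6.00 / 5.180 = 1.158 A
P_R1 = I² × R1 = (1.158)² × 2.48 = 3.327 W

3.33 W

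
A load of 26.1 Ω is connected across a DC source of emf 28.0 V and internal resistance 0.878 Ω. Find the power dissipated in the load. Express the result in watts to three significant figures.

28.1 W

Load and internal resistance form a series loop — compute the loop current, then the load power via I²R.
I = ε / (r + R) = 28.0 / (0.878 + 26.1) = 1.038 A
P_load = I² R = (1.038)² × 26.1 = 28.11 W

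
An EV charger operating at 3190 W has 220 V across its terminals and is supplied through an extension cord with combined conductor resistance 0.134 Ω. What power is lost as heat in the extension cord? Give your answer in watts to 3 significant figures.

28.2 W

Only the current and the line resistance are needed for the I²R loss.
I = P / V = 3190 / 220 = 14.50 A through the extension cord.
P_line = I² R_line = (14.50)² × 0.134 = 28.17 W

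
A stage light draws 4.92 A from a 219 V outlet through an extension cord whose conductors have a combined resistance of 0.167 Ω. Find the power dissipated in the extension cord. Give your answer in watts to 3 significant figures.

4.04 W

Line loss is just I²R for the cable — we know both I and R_line directly.
The extension cord carries the full 4.92 A.
P_line = I² R_line = (4.920)² × 0.167 = 4.042 W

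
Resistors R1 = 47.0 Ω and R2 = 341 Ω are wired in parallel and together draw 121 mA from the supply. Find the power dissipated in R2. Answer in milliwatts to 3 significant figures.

73.3 mW

Parallel branches share V, not I — compute V via R_eq, then use V²/R for the target branch.
1/R_eq = 1/47.0 + 1/341 ⇒ R_eq = 41.31 Ω
V = I_total × R_eq = 0.1210 × 41.31 = 4.998 V
P_R2 = V² / R2 = (4.998)² / 341 = 0.07326 W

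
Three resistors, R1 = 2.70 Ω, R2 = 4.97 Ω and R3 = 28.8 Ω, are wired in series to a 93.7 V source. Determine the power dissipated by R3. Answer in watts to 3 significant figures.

190 W

Every series element carries the same I. Get I from the total resistance, then P = I² × R3.
R_total = 2.70 + 4.97 + 28.8 = 36.47 Ω
I = V / R_total = 93.7 / 36.47 = 2.569 A
P_R3 = I² × R3 = (2.569)² × 28.8 = 190.1 W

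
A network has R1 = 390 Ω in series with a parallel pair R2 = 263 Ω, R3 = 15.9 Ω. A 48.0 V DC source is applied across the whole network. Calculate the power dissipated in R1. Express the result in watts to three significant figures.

5.48 W

First combine the parallel branches into one equivalent R_p, then R1 + R_p is a series pair.
R_p = (263×15.9)/(263+15.9) = 14.99 Ω
R_total = 390 + 14.99 = 405.0 Ω
I = V / R_total = 48.0 / 405.0 = 0.1185 A
R1 carries the full series current, so P = I²R.
P_R1 = (0.1185)² × 390 = 5.478 W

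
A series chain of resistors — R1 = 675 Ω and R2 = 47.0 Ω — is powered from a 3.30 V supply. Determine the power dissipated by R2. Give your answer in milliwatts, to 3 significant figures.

Every series element carries the same I. Get I from the total resistance, then P = I² × R2.
R_total = 675 + 47.0 = 722.0 Ω
I = V / R_total = 3.30 / 722.0 = 0.004571 A
P_R2 = I² × R2 = (0.004571)² × 47.0 = 0.0009819 W

0.982 mW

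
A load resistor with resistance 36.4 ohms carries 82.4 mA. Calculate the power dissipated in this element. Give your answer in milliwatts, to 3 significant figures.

247 mW

The current through and the resistance of the element are both given; use P = I²R.
P = (0.08240 A)² × 36.4 Ω = 0.2471 W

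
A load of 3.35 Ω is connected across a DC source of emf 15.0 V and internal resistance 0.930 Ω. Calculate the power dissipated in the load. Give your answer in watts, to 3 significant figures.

Find the circuit current first, then P = I²R for the load (series elements share I).
I = ε / (r + R) = 15.0 / (0.930 + 3.35) = 3.505 A
P_load = I² R = (3.505)² × 3.35 = 41.15 W

41.1 W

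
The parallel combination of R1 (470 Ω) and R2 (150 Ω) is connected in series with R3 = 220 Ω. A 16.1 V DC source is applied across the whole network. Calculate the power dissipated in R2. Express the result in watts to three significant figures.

0.201 W

First find R_p for the parallel pair, then treat R_p + R3 as a series loop.
R_p = (470×150)/(470+150) = 113.7 Ω
R_total = R_p + 220 = 113.7 + 220 = 333.7 Ω
I = V / R_total = 16.1 / 333.7 = 0.04825 A
Voltage across the parallel pair: V_p = I × R_p = 0.04825 × 113.7 = 5.486 V
R2 has V_p across it, so P = V_p²/R2.
P_R2 = (5.486)² / 150 = 0.2006 W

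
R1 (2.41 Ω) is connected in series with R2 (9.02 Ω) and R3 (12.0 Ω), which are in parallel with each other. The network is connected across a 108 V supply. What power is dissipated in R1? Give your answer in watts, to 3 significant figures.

Collapse R2‖R3 to a single equivalent, reducing the network to two series elements.
R_p = (9.02×12.0)/(9.02+12.0) = 5.149 Ω
R_total = 2.41 + 5.149 = 7.559 Ω
I = V / R_total = 108 / 7.559 = 14.29 A
R1 is in the main series path, so its power is I²R1.
P_R1 = (14.29)² × 2.41 = 491.9 W

492 W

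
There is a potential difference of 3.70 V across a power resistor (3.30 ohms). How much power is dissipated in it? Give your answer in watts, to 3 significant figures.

4.15 W

We know the drop across the element and its resistance — P = V²/R, one step.
P = (3.70 V)² / 3.30 Ω = 4.148 W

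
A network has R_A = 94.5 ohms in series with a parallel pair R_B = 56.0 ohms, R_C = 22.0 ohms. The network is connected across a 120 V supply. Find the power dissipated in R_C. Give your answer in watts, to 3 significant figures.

Reduce the parallel pair to R_p first; the network is then a simple series string.
R_p = (56.0×22.0)/(56.0+22.0) = 15.79 Ω
R_total = 94.5 + 15.79 = 110.3 Ω
I = V / R_total = 120 / 110.3 = 1.088 A
Voltage across the parallel pair: V_p = I × R_p = 1.088 × 15.79 = 17.18 V
With V_p across R_C, its power is V_p²/R_C.
P_R_C = (17.18)² / 22.0 = 13.42 W

13.4 W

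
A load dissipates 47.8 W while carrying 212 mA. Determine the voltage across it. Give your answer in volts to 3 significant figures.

225 V

From P = V I = I²R = V²/R, with the two given quantities we get V = P / I.
V = 47.8 / 0.2120 = 225.5 V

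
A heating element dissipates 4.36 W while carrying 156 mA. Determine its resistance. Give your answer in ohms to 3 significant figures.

From P = V I = I²R = V²/R, with the two given quantities we get R = P / I².
R = 4.36 / (0.1560)² = 179.2 Ω

179 Ω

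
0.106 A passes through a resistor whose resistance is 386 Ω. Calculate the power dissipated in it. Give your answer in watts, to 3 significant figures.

4.34 W

Current and resistance are given, so P = I²R is the direct form.
P = (0.1060 A)² × 386 Ω = 4.337 W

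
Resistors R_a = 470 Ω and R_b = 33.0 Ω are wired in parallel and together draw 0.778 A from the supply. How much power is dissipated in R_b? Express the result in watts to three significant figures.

We need the common branch voltage; get it from I_total × R_eq, then P = V²/R for the branch.
1/R_eq = 1/470 + 1/33.0 ⇒ R_eq = 30.83 Ω
V = I_total × R_eq = 0.7780 × 30.83 = 23.99 V
P_R_b = V² / R_b = (23.99)² / 33.0 = 17.44 W

17.4 W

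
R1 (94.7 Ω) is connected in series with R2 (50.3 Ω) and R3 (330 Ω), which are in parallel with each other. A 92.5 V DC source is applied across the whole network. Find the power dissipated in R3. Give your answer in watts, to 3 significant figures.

Collapse R2‖R3 to a single equivalent, reducing the network to two series elements.
R_p = (50.3×330)/(50.3+330) = 43.65 Ω
R_total = 94.7 + 43.65 = 138.3 Ω
I = V / R_total = 92.5 / 138.3 = 0.6686 A
Voltage across the parallel pair: V_p = I × R_p = 0.6686 × 43.65 = 29.18 V
R3 sees V_p directly, so P = V_p² / R3.
P_R3 = (29.18)² / 330 = 2.581 W

2.58 W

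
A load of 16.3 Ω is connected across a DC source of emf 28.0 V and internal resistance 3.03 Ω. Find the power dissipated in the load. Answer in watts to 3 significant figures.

34.2 W

Load and internal resistance form a series loop — compute the loop current, then the load power via I²R.
I = ε / (r + R) = 28.0 / (3.03 + 16.3) = 1.449 A
P_load = I² R = (1.449)² × 16.3 = 34.20 W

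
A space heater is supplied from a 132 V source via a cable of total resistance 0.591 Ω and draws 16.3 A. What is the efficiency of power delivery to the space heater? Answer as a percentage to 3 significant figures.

The cable carries the full 16.3 A.
P_line = I² R_line = (16.30)² × 0.591 = 157.0 W
P_source = V I = 132 × 16.30 = 2152 W; P_load = 1995 W
η = P_load / P_source = 1995 / 2152 = 0.9270

92.7 %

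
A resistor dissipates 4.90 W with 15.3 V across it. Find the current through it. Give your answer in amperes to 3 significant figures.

0.320 A

Rearranging the power relation for the two known quantities gives I = P / V.
I = 4.90 / 15.3 = 0.3203 A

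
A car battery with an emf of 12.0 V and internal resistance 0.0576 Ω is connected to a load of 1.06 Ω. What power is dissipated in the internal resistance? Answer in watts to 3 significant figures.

The source's internal resistance is just another series element carrying I; its dissipation is I²r.
I = ε / (r + R) = 12.0 / (0.0576 + 1.06) = 10.74 A
P_int = I² r = (10.74)² × 0.0576 = 6.641 W

6.64 W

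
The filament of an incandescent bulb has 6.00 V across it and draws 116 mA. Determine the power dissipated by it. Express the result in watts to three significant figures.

0.696 W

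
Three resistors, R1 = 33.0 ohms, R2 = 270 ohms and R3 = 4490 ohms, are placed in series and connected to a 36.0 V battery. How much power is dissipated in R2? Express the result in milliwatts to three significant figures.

15.2 mW

Series elements share the same current, so find I first, then use P = I²R.
R_total = 33.0 + 270 + 4490 = 4793 Ω
I = V / R_total = 36.0 / 4793 = 0.007511 A
P_R2 = I² × R2 = (0.007511)² × 270 = 0.01523 W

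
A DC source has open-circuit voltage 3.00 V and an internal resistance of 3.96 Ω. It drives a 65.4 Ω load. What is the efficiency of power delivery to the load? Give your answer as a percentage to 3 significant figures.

Both r and R carry the same current, so the power split is just the resistance split: η = R/(R+r).
η = R / (R + r) = 65.4 / (65.4 + 3.96) = 0.9429

94.3 %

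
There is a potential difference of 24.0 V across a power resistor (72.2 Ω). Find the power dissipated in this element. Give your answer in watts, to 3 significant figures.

7.98 W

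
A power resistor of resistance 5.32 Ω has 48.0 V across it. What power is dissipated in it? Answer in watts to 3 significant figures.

We know the drop across the element and its resistance — P = V²/R, one step.
P = (48.0 V)² / 5.32 Ω = 433.1 W

433 W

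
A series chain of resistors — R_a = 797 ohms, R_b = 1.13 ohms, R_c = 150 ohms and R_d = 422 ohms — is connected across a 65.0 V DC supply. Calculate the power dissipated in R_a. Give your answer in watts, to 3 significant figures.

The current is common to all series resistors; compute it, then apply P = I²R for the target.
R_total = 797 + 1.13 + 150 + 422 = 1370 Ω
I = V / R_total = 65.0 / 1370 = 0.04744 A
P_R_a = I² × R_a = (0.04744)² × 797 = 1.794 W

1.79 W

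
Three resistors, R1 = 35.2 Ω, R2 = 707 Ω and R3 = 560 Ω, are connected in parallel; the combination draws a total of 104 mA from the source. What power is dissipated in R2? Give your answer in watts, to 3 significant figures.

The branches share the same voltage, but only the total current is given — find V from the equivalent resistance first.
1/R_eq = 1/35.2 + 1/707 + 1/560 ⇒ R_eq = 31.64 Ω
V = I_total × R_eq = 0.1040 × 31.64 = 3.290 V
P_R2 = V² / R2 = (3.290)² / 707 = 0.01531 W

0.0153 W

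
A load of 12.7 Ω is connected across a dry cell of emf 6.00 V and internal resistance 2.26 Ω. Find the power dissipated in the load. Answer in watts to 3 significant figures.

The internal resistance and the load are in series, so the same I flows through both; get I from ε/(r+R), then I²R for the load.
I = ε / (r + R) = 6.00 / (2.26 + 12.7) = 0.4011 A
P_load = I² R = (0.4011)² × 12.7 = 2.043 W

2.04 W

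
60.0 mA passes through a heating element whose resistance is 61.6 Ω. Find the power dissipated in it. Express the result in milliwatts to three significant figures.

Knowing I and R, the power is just I²R — no need to find V first.
P = (0.06000 A)² × 61.6 Ω = 0.2218 W

222 mW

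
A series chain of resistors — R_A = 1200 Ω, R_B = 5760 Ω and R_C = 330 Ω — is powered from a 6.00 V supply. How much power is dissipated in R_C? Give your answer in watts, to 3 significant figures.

Series elements share the same current, so find I first, then use P = I²R.
R_total = 1200 + 5760 + 330 = 7290 Ω
I = V / R_total = 6.00 / 7290 = 0.0008230 A
P_R_C = I² × R_C = (0.0008230)² × 330 = 0.0002235 W

0.000224 W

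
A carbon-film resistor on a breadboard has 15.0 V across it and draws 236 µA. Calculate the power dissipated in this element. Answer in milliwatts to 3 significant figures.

Both the voltage across and the current through the element are known, so P = V I applies directly.
P = 15.0 V × 0.0002360 A = 0.003540 W

3.54 mW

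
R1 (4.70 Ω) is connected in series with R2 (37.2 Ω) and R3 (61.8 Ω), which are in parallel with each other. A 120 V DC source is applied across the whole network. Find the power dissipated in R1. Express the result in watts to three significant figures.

Reduce the parallel pair to R_p first; the network is then a simple series string.
R_p = (37.2×61.8)/(37.2+61.8) = 23.22 Ω
R_total = 4.70 + 23.22 = 27.92 Ω
I = V / R_total = 120 / 27.92 = 4.298 A
All the current flows through R1; use P = I²R.
P_R1 = (4.298)² × 4.70 = 86.81 W

86.8 W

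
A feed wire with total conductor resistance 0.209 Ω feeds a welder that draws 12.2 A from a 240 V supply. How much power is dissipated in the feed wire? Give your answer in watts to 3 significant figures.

Only the current and the line resistance are needed for the I²R loss.
The feed wire carries the full 12.2 A.
P_line = I² R_line = (12.20)² × 0.209 = 31.11 W

31.1 W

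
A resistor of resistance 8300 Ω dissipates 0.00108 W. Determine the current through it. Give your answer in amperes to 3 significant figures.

From P = V I = I²R = V²/R, with the two given quantities we get I = √(P / R).
I = √(0.00108 / 8300) = 0.0003607 A

0.000361 A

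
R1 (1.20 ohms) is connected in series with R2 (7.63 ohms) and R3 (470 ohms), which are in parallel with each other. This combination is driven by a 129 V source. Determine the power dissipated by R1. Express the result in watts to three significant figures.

263 W

Replace R2 and R3 with their parallel equivalent so the circuit becomes R1 in series with R_p.
R_p = (7.63×470)/(7.63+470) = 7.508 Ω
R_total = 1.20 + 7.508 = 8.708 Ω
I = V / R_total = 129 / 8.708 = 14.81 A
The full supply current passes through R1: P = I²R.
P_R1 = (14.81)² × 1.20 = 263.3 W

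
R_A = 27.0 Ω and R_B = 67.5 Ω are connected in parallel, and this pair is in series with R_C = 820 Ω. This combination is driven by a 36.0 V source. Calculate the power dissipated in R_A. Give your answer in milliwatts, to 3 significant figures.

25.3 mW

Reduce the parallel combination to a single R_p; the circuit then becomes R_p in series with the remaining resistor.
R_p = (27.0×67.5)/(27.0+67.5) = 19.29 Ω
R_total = R_p + 820 = 19.29 + 820 = 839.3 Ω
I = V / R_total = 36.0 / 839.3 = 0.04289 A
Voltage across the parallel pair: V_p = I × R_p = 0.04289 × 19.29 = 0.8272 V
Use P = V²/R for R_A with V = V_p.
P_R_A = (0.8272)² / 27.0 = 0.02535 W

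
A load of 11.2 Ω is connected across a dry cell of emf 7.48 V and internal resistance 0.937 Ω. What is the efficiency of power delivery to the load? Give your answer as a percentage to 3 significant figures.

92.3 %

The source delivers εI, of which I²R reaches the load and I²r is lost; since I is common, η = R/(R+r).
η = R / (R + r) = 11.2 / (11.2 + 0.937) = 0.9228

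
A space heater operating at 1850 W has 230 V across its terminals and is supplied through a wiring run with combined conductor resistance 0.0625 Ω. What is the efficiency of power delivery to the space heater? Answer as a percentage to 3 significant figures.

99.8 %

I = P / V = 1850 / 230 = 8.043 A through the wiring run.
P_line = I² R_line = (8.043)² × 0.0625 = 4.044 W
P_source = P_load + P_line = 1850 + 4.044 = 1854 W
η = P_load / P_source = 1850 / 1854 = 0.9978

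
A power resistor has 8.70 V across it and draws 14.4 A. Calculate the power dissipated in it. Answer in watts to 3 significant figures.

125 W

Both the voltage across and the current through the element are known, so P = V I applies directly.
P = 8.70 V × 14.40 A = 125.3 W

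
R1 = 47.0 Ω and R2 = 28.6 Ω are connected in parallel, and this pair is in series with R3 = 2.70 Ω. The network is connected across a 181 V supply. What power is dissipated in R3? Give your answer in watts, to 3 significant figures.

First find R_p for the parallel pair, then treat R_p + R3 as a series loop.
R_p = (47.0×28.6)/(47.0+28.6) = 17.78 Ω
R_total = R_p + 2.70 = 17.78 + 2.70 = 20.48 Ω
I = V / R_total = 181 / 20.48 = 8.838 A
R3 carries the full series current, so P = I²R.
P_R3 = (8.838)² × 2.70 = 210.9 W

211 W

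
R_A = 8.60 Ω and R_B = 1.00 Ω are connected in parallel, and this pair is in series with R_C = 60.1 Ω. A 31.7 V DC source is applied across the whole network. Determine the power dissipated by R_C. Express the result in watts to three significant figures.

16.2 W

First find R_p for the parallel pair, then treat R_p + R_C as a series loop.
R_p = (8.60×1.00)/(8.60+1.00) = 0.8958 Ω
R_total = R_p + 60.1 = 0.8958 + 60.1 = 61.00 Ω
I = V / R_total = 31.7 / 61.00 = 0.5197 A
R_C is the series element, so its power is I²R.
P_R_C = (0.5197)² × 60.1 = 16.23 W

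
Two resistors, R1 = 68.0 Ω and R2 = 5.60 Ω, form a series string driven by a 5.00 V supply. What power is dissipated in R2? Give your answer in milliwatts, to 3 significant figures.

In a series string the same current flows through every resistor — find that current, then P = I²R for the one we want.
R_total = 68.0 + 5.60 = 73.60 Ω
I = V / R_total = 5.00 / 73.60 = 0.06793 A
P_R2 = I² × R2 = (0.06793)² × 5.60 = 0.02584 W

25.8 mW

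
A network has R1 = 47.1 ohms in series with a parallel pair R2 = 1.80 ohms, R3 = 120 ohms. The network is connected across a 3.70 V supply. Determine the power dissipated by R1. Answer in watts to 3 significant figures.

0.270 W

Reduce the parallel pair to R_p first; the network is then a simple series string.
R_p = (1.80×120)/(1.80+120) = 1.773 Ω
R_total = 47.1 + 1.773 = 48.87 Ω
I = V / R_total = 3.70 / 48.87 = 0.07571 A
R1 carries the full series current, so P = I²R.
P_R1 = (0.07571)² × 47.1 = 0.2699 W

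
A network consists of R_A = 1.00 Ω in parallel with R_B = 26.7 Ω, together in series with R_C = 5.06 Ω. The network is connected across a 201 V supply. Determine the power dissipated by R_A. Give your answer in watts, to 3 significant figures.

First find R_p for the parallel pair, then treat R_p + R_C as a series loop.
R_p = (1.00×26.7)/(1.00+26.7) = 0.9639 Ω
R_total = R_p + 5.06 = 0.9639 + 5.06 = 6.024 Ω
I = V / R_total = 201 / 6.024 = 33.37 A
Voltage across the parallel pair: V_p = I × R_p = 33.37 × 0.9639 = 32.16 V
Use P = V²/R for R_A with V = V_p.
P_R_A = (32.16)² / 1.00 = 1034 W

1030 W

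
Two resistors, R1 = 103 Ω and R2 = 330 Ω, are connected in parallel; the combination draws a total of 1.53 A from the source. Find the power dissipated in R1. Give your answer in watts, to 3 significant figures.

140 W

We need the common branch voltage; get it from I_total × R_eq, then P = V²/R for the branch.
1/R_eq = 1/103 + 1/330 ⇒ R_eq = 78.50 Ω
V = I_total × R_eq = 1.530 × 78.50 = 120.1 V
P_R1 = V² / R1 = (120.1)² / 103 = 140.0 W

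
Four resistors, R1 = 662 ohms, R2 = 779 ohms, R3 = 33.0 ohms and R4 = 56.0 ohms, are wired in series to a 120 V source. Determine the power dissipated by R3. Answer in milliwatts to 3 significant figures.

203 mW

Series elements share the same current, so find I first, then use P = I²R.
R_total = 662 + 779 + 33.0 + 56.0 = 1530 Ω
I = V / R_total = 120 / 1530 = 0.07843 A
P_R3 = I² × R3 = (0.07843)² × 33.0 = 0.2030 W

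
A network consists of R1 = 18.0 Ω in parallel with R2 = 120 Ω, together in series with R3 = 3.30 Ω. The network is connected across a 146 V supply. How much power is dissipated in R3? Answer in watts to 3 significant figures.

196 W

Collapse the R1‖R2 pair into one equivalent R_p; then R_p and R3 form a series string.
R_p = (18.0×120)/(18.0+120) = 15.65 Ω
R_total = R_p + 3.30 = 15.65 + 3.30 = 18.95 Ω
I = V / R_total = 146 / 18.95 = 7.704 A
R3 is the series element, so its power is I²R.
P_R3 = (7.704)² × 3.30 = 195.8 W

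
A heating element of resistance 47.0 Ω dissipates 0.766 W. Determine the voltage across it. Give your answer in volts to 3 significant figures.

6.00 V

From P = V I = I²R = V²/R, with the two given quantities we get V = √(P R).
V = √(0.766 × 47.0) = 6.000 V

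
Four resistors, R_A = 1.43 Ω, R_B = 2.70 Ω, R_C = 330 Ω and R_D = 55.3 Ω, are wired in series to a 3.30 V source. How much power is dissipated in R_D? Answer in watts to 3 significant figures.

The current is common to all series resistors; compute it, then apply P = I²R for the target.
R_total = 1.43 + 2.70 + 330 + 55.3 = 389.4 Ω
I = V / R_total = 3.30 / 389.4 = 0.008474 A
P_R_D = I² × R_D = (0.008474)² × 55.3 = 0.003971 W

0.00397 W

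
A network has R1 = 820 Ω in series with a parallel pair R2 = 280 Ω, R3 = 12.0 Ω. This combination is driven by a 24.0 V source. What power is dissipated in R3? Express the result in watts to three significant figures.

Replace R2 and R3 with their parallel equivalent so the circuit becomes R1 in series with R_p.
R_p = (280×12.0)/(280+12.0) = 11.51 Ω
R_total = 820 + 11.51 = 831.5 Ω
I = V / R_total = 24.0 / 831.5 = 0.02886 A
Voltage across the parallel pair: V_p = I × R_p = 0.02886 × 11.51 = 0.3321 V
R3 is across V_p, so use P = V²/R for that branch.
P_R3 = (0.3321)² / 12.0 = 0.009192 W

0.00919 W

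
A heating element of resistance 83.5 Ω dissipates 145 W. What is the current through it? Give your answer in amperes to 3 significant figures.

Rearranging the power relation for the two known quantities gives I = √(P / R).
I = √(145 / 83.5) = 1.318 A

1.32 A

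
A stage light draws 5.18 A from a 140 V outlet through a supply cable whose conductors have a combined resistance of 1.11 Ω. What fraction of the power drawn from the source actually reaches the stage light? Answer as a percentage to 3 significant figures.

The supply cable carries the full 5.18 A.
P_line = I² R_line = (5.180)² × 1.11 = 29.78 W
P_source = V I = 140 × 5.180 = 725.2 W; P_load = 695.4 W
η = P_load / P_source = 695.4 / 725.2 = 0.9589

95.9 %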